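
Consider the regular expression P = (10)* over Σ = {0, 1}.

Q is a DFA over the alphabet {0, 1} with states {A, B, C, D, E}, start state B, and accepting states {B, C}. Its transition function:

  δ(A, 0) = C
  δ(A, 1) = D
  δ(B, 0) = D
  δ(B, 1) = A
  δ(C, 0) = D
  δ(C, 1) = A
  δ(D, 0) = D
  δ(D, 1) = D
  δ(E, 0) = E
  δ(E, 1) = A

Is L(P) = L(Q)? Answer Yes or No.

Yes

Converting the expression P to a DFA (subset construction, then merging equivalent states) gives the minimal DFA with states {p0, p1, p2}, start state p0, accepting states {p0} and transitions p0: 0→p1, 1→p2; p1: 0→p1, 1→p1; p2: 0→p0, 1→p1.
Exploring the product automaton P × Q from the start pair (p0, B), following both machines on each input symbol, reaches 4 state pairs: (p0, B), (p1, D), (p2, A), (p0, C).
P accepts in {p0} and Q accepts in {B, C}. In every reachable pair the two components are either both accepting — (p0, B), (p0, C) — or both non-accepting, so no string is accepted by exactly one of the machines: L(P) \ L(Q) and L(Q) \ L(P) are both empty.
Hence every string is accepted by P iff it is accepted by Q, and the two languages coincide.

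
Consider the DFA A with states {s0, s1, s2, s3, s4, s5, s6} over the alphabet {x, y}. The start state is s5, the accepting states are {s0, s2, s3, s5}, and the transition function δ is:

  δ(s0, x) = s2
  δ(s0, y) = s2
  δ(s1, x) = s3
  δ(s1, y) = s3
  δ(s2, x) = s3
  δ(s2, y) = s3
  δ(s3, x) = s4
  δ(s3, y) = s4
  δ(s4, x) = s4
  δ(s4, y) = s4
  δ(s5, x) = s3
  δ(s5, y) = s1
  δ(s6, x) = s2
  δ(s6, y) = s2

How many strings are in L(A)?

The useful subgraph on states {s1, s3, s5} is acyclic, so L(A) is finite; the longest accepting path visits 3 useful states, giving maximum string length 2.
Counting accepting paths from s5 by length: 1 of length 0, 1 of length 1, 2 of length 2. Total 4.

4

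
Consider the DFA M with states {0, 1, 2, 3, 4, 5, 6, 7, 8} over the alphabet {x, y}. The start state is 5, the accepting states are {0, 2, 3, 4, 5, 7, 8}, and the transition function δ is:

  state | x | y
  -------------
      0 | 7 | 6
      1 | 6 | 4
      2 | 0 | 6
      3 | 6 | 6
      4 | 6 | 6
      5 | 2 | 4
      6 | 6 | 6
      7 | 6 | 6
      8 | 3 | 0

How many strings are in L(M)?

5

The useful subgraph on states {0, 2, 4, 5, 7} is acyclic, so L(M) is finite; the longest accepting path visits 4 useful states, giving maximum string length 3.
Counting accepting paths from 5 by length: 1 of length 0, 2 of length 1, 1 of length 2, 1 of length 3. Total 5.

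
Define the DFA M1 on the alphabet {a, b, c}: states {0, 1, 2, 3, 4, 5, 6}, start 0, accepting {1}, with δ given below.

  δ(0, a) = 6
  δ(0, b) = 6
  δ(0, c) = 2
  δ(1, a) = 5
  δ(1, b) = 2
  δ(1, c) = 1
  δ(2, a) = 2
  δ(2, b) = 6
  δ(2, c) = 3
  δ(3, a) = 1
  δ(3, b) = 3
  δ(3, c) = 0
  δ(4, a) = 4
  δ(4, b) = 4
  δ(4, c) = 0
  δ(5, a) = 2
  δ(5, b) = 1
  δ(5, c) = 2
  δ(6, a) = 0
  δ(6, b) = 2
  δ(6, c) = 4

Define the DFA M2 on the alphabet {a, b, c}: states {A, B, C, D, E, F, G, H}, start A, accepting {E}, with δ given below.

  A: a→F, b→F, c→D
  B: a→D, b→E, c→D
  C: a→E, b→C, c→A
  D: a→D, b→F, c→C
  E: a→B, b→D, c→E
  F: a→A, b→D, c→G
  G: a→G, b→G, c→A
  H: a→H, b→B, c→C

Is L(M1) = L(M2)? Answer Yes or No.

Yes

Exploring the product automaton M1 × M2 from the start pair (0, A), following both machines on each input symbol, reaches 7 state pairs: (0, A), (6, F), (2, D), (4, G), (3, C), (1, E), (5, B).
M1 accepts in {1} and M2 accepts in {E}. In every reachable pair the two components are either both accepting — (1, E) — or both non-accepting, so no string is accepted by exactly one of the machines: L(M1) \ L(M2) and L(M2) \ L(M1) are both empty.
Hence every string is accepted by M1 iff it is accepted by M2, and the two languages coincide.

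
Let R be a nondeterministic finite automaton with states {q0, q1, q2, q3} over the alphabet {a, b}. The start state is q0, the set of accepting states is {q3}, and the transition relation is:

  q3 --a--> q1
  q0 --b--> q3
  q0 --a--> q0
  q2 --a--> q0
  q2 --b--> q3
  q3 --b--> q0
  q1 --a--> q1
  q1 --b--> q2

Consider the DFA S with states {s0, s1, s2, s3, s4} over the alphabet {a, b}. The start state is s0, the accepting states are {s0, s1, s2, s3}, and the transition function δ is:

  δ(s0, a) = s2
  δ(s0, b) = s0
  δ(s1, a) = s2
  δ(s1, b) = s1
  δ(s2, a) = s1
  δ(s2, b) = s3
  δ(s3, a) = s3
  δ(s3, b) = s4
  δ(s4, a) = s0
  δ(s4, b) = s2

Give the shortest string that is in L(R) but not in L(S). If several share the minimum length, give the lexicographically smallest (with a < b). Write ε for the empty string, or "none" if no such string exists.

The string babb is accepted by R but not by S.
No shorter string lies in the difference, and babb is the lexicographically first length-4 string in L(R) \ L(S).

babb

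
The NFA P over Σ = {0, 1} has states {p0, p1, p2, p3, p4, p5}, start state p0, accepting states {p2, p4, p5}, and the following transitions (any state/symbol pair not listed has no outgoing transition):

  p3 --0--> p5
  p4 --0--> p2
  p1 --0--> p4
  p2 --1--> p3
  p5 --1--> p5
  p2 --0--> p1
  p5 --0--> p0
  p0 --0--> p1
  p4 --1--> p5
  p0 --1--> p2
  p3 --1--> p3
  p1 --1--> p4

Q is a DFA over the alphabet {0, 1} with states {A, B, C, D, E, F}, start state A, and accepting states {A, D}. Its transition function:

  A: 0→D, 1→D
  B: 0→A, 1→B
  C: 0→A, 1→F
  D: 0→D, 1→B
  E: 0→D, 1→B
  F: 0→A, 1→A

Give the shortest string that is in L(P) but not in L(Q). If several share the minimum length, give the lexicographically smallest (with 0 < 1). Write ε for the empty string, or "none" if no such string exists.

The string 01 is accepted by P but not by Q.
No shorter string lies in the difference, and 01 is the lexicographically first length-2 string in L(P) \ L(Q).

01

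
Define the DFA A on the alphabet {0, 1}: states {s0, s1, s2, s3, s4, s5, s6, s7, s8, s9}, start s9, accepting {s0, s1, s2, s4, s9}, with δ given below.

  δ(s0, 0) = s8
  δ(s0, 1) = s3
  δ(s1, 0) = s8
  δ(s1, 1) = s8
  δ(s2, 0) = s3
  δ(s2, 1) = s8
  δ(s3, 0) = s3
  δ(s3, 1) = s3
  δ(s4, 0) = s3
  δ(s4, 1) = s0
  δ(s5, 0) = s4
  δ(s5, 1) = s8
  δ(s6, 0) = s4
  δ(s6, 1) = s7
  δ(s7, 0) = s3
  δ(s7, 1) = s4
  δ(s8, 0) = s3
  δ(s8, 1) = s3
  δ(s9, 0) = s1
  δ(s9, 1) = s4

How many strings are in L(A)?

4

The useful subgraph on states {s0, s1, s4, s9} is acyclic, so L(A) is finite; the longest accepting path visits 3 useful states, giving maximum string length 2.
Counting accepting paths from s9 by length: 1 of length 0, 2 of length 1, 1 of length 2. Total 4.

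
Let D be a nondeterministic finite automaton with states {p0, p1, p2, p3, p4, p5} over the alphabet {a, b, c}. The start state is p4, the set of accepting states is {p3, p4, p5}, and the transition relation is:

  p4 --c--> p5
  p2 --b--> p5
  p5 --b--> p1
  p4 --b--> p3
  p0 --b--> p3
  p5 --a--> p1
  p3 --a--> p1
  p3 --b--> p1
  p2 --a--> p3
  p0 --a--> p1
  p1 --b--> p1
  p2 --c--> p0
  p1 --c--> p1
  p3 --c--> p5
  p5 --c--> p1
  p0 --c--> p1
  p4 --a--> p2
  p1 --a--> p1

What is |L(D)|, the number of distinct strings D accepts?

9

The useful subgraph on states {p0, p2, p3, p4, p5} is acyclic, so L(D) is finite; the longest accepting path visits 5 useful states, giving maximum string length 4.
Counting accepting paths from p4 by length: 1 of length 0, 2 of length 1, 3 of length 2, 2 of length 3, 1 of length 4. Total 9.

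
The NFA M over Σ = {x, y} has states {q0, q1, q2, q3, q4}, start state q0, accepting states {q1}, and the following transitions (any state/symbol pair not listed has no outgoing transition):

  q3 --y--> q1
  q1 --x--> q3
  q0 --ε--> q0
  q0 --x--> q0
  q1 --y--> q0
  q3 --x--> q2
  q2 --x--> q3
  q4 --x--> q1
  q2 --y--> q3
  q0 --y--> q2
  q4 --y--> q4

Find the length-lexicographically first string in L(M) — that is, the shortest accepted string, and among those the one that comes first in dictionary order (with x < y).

yxy

A breadth-first search from q0 reaches an accepting state first via the path q0 → q2 → q3 → q1 on input yxy.
No string of length < 3 is accepted (BFS exhausts all shorter strings without reaching an accepting state), and yxy is the lexicographically least accepting string of length 3.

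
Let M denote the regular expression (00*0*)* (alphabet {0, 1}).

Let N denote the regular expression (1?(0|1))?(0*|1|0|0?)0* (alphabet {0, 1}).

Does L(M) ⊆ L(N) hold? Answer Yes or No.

Converting the expression M to a DFA (subset construction, then merging equivalent states) gives the minimal DFA with states {m0, m1}, start state m0, accepting states {m0} and transitions m0: 0→m0, 1→m1; m1: 0→m1, 1→m1.
Converting the expression N to a DFA (subset construction, then merging equivalent states) gives the minimal DFA with states {n0, n1, n2, n3, n4}, start state n0, accepting states {n0, n1, n2, n3} and transitions n0: 0→n1, 1→n2; n1: 0→n3, 1→n3; n2: 0→n1, 1→n1; n3: 0→n3, 1→n4; n4: 0→n4, 1→n4.
Exploring the product automaton M × N from the start pair (m0, n0), following both machines on each input symbol, reaches 7 state pairs: (m0, n0), (m0, n1), (m1, n2), (m0, n3), (m1, n3), (m1, n1), (m1, n4).
M accepts in {m0} and N accepts in {n0, n1, n2, n3}. The reachable pairs whose M-component is accepting are (m0, n0), (m0, n1), (m0, n3); in each of them the N-component is accepting too, so the product for L(M) \ L(N) (M-component accepting, N-component rejecting) has no reachable accepting pair and the difference is empty.
Hence every string in L(M) is also in L(N).

Yes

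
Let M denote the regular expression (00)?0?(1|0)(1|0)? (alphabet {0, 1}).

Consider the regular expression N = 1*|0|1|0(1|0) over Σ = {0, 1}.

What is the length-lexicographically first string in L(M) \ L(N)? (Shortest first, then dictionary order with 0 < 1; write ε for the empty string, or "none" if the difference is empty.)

The string 10 is accepted by M but not by N.
No shorter string lies in the difference, and 10 is the lexicographically first length-2 string in L(M) \ L(N).

10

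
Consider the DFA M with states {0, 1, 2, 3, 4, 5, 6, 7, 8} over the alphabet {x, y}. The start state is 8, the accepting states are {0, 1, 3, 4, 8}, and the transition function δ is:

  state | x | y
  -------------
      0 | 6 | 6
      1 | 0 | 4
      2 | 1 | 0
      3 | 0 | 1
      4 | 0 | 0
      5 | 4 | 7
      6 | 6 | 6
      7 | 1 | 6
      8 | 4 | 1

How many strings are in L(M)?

9

The useful subgraph on states {0, 1, 4, 8} is acyclic, so L(M) is finite; the longest accepting path visits 4 useful states, giving maximum string length 3.
Counting accepting paths from 8 by length: 1 of length 0, 2 of length 1, 4 of length 2, 2 of length 3. Total 9.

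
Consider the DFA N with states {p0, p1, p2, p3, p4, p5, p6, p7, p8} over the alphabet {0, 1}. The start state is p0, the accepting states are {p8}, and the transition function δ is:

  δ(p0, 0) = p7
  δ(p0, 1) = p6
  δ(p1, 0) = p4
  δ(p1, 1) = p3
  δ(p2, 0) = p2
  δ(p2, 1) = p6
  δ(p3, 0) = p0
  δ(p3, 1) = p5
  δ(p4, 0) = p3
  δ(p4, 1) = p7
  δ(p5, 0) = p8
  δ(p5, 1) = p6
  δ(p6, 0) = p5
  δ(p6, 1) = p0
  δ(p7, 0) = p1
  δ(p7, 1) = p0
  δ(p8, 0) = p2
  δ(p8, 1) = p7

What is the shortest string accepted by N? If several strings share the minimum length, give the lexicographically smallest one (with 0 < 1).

A breadth-first search from p0 reaches an accepting state first via the path p0 → p6 → p5 → p8 on input 100.
No string of length < 3 is accepted (BFS exhausts all shorter strings without reaching an accepting state), and 100 is the lexicographically least accepting string of length 3.

100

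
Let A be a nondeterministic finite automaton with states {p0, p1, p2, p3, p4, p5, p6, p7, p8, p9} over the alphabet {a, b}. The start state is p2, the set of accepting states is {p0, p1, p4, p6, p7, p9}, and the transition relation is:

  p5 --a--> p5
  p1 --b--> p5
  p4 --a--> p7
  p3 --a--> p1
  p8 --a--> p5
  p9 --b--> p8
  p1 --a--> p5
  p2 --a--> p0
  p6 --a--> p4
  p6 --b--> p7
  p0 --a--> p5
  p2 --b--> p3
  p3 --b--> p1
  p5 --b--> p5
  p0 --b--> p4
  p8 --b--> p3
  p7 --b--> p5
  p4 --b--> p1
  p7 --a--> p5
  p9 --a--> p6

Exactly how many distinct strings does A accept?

6

The useful subgraph on states {p0, p1, p2, p3, p4, p7} is acyclic, so L(A) is finite; the longest accepting path visits 4 useful states, giving maximum string length 3.
Counting accepting paths from p2 by length: 1 of length 1, 3 of length 2, 2 of length 3. Total 6.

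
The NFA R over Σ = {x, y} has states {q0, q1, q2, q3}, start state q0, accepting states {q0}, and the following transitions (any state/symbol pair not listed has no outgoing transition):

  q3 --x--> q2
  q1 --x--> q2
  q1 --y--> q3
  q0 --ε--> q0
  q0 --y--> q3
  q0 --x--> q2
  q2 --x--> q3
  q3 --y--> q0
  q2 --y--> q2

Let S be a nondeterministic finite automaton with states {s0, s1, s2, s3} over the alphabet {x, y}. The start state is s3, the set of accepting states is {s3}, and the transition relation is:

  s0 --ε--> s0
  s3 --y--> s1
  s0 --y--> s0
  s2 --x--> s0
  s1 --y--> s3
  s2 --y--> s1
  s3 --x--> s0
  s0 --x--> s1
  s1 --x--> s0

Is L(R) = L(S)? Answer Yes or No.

Yes

Exploring the product automaton R × S from the start pair (q0, s3), following both machines on each input symbol, reaches 3 state pairs: (q0, s3), (q2, s0), (q3, s1).
R accepts in {q0} and S accepts in {s3}. In every reachable pair the two components are either both accepting — (q0, s3) — or both non-accepting, so no string is accepted by exactly one of the machines: L(R) \ L(S) and L(S) \ L(R) are both empty.
Hence every string is accepted by R iff it is accepted by S, and the two languages coincide.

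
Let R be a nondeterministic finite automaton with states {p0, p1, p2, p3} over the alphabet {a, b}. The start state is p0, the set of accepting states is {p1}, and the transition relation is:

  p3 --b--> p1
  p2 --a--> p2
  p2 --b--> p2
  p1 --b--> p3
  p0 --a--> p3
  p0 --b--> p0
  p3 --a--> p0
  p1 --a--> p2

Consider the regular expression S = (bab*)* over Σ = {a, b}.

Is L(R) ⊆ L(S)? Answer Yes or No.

No

The string ab is in L(R) but not in L(S).
So L(R) ⊄ L(S).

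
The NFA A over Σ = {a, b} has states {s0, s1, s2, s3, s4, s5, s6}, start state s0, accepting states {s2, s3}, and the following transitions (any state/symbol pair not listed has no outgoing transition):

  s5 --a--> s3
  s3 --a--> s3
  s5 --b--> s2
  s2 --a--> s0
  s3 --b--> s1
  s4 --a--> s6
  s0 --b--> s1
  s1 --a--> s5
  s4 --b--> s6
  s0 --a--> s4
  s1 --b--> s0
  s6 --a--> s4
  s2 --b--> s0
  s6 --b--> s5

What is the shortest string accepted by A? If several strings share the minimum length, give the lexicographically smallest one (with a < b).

baa

A breadth-first search from s0 reaches an accepting state first via the path s0 → s1 → s5 → s3 on input baa.
No string of length < 3 is accepted (BFS exhausts all shorter strings without reaching an accepting state), and baa is the lexicographically least accepting string of length 3.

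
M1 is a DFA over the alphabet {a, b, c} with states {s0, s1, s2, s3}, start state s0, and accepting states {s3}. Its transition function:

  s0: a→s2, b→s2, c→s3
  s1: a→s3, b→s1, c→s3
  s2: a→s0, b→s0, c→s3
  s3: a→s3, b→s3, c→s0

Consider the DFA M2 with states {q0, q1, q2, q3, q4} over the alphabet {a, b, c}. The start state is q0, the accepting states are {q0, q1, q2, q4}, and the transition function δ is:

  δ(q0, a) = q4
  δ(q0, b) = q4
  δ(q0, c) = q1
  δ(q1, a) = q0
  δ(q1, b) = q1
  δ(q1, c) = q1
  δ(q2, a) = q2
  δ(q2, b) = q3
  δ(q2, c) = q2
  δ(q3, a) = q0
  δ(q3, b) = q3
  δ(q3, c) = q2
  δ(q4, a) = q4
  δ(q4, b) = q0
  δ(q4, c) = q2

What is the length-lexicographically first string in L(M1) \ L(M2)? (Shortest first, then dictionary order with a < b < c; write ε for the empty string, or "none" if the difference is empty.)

The string acb is accepted by M1 but not by M2.
No shorter string lies in the difference, and acb is the lexicographically first length-3 string in L(M1) \ L(M2).

acb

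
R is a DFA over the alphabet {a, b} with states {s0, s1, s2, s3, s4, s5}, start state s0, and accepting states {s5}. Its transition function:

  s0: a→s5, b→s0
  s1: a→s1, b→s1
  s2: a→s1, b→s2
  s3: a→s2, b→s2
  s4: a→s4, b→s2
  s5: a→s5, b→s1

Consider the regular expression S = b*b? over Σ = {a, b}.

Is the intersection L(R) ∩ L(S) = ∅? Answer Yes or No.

Converting the expression S to a DFA (subset construction, then merging equivalent states) gives the minimal DFA with states {r0, r1}, start state r0, accepting states {r0} and transitions r0: a→r1, b→r0; r1: a→r1, b→r1.
Exploring the product automaton R × S from the start pair (s0, r0), following both machines on each input symbol, reaches 3 state pairs: (s0, r0), (s5, r1), (s1, r1).
R accepts in {s5} and S accepts in {r0}; no reachable pair has both components accepting, so no string drives both machines to acceptance simultaneously and L(R) ∩ L(S) = ∅.
So no string is accepted by both, and the intersection is empty.

Yes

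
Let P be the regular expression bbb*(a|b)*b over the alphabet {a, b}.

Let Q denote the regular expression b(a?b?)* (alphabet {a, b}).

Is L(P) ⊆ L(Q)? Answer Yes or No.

Yes

Converting the expression P to a DFA (subset construction, then merging equivalent states) gives the minimal DFA with states {p0, p1, p2, p3, p4}, start state p0, accepting states {p4} and transitions p0: a→p1, b→p2; p1: a→p1, b→p1; p2: a→p1, b→p3; p3: a→p3, b→p4; p4: a→p3, b→p4.
Converting the expression Q to a DFA (subset construction, then merging equivalent states) gives the minimal DFA with states {q0, q1, q2}, start state q0, accepting states {q2} and transitions q0: a→q1, b→q2; q1: a→q1, b→q1; q2: a→q2, b→q2.
Exploring the product automaton P × Q from the start pair (p0, q0), following both machines on each input symbol, reaches 6 state pairs: (p0, q0), (p1, q1), (p2, q2), (p1, q2), (p3, q2), (p4, q2).
P accepts in {p4} and Q accepts in {q2}. The reachable pairs whose P-component is accepting are (p4, q2); in each of them the Q-component is accepting too, so the product for L(P) \ L(Q) (P-component accepting, Q-component rejecting) has no reachable accepting pair and the difference is empty.
Hence every string in L(P) is also in L(Q).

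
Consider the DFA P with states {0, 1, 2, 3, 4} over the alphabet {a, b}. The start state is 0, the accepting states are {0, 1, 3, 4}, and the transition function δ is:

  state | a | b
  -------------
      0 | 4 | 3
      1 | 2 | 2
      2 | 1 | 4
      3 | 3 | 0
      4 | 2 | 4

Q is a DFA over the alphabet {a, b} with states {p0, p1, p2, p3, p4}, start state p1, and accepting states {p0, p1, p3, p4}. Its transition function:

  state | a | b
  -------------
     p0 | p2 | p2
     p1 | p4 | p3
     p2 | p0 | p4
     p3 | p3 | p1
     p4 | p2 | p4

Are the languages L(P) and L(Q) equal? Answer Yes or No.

Exploring the product automaton P × Q from the start pair (0, p1), following both machines on each input symbol, reaches 5 state pairs: (0, p1), (4, p4), (3, p3), (2, p2), (1, p0).
P accepts in {0, 1, 3, 4} and Q accepts in {p0, p1, p3, p4}. In every reachable pair the two components are either both accepting — (0, p1), (4, p4), (3, p3), (1, p0) — or both non-accepting, so no string is accepted by exactly one of the machines: L(P) \ L(Q) and L(Q) \ L(P) are both empty.
Hence every string is accepted by P iff it is accepted by Q, and the two languages coincide.

Yes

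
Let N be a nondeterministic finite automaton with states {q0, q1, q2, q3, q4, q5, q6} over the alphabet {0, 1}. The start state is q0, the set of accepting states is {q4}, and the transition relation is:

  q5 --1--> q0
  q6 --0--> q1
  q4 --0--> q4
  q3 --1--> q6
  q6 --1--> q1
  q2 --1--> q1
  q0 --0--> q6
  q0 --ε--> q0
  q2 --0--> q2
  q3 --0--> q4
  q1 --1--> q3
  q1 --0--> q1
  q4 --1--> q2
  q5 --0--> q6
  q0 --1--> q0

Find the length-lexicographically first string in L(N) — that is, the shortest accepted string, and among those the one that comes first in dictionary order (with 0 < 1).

0010

A breadth-first search from q0 reaches an accepting state first via the path q0 → q6 → q1 → q3 → q4 on input 0010.
No string of length < 4 is accepted (BFS exhausts all shorter strings without reaching an accepting state), and 0010 is the lexicographically least accepting string of length 4.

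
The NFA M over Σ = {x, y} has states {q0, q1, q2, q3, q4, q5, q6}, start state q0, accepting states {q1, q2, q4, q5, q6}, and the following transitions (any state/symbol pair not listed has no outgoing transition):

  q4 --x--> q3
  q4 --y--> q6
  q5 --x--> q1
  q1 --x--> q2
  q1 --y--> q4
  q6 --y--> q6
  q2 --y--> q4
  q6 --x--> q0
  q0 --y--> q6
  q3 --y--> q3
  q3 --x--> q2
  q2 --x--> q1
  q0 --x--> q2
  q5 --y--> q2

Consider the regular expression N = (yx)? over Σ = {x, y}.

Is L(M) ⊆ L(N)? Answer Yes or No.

No

The string x is in L(M) but not in L(N).
So L(M) ⊄ L(N).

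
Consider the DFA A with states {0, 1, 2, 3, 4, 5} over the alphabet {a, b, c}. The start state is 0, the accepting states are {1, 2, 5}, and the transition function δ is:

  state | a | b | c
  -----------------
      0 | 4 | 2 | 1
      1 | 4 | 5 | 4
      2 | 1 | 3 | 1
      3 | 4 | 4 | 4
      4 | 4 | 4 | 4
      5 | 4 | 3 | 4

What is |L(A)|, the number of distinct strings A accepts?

The useful subgraph on states {0, 1, 2, 5} is acyclic, so L(A) is finite; the longest accepting path visits 4 useful states, giving maximum string length 3.
Counting accepting paths from 0 by length: 2 of length 1, 3 of length 2, 2 of length 3. Total 7.

7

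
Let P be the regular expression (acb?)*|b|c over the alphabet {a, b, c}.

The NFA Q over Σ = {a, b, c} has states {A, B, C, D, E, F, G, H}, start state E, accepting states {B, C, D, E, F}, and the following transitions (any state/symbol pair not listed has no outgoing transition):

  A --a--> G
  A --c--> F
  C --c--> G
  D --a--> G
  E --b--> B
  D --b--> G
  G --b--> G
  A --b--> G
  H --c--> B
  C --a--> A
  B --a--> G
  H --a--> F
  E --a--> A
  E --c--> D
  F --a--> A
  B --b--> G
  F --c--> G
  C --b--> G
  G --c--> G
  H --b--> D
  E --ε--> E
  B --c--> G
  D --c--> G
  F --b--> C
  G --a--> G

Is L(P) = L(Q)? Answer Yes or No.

Yes

Converting the expression P to a DFA (subset construction, then merging equivalent states) gives the minimal DFA with states {p0, p1, p2, p3, p4, p5}, start state p0, accepting states {p0, p2, p4, p5} and transitions p0: a→p1, b→p2, c→p2; p1: a→p3, b→p3, c→p4; p2: a→p3, b→p3, c→p3; p3: a→p3, b→p3, c→p3; p4: a→p1, b→p5, c→p3; p5: a→p1, b→p3, c→p3.
Exploring the product automaton P × Q from the start pair (p0, E), following both machines on each input symbol, reaches 7 state pairs: (p0, E), (p1, A), (p2, B), (p2, D), (p3, G), (p4, F), (p5, C).
P accepts in {p0, p2, p4, p5} and Q accepts in {B, C, D, E, F}. In every reachable pair the two components are either both accepting — (p0, E), (p2, B), (p2, D), (p4, F), (p5, C) — or both non-accepting, so no string is accepted by exactly one of the machines: L(P) \ L(Q) and L(Q) \ L(P) are both empty.
Hence every string is accepted by P iff it is accepted by Q, and the two languages coincide.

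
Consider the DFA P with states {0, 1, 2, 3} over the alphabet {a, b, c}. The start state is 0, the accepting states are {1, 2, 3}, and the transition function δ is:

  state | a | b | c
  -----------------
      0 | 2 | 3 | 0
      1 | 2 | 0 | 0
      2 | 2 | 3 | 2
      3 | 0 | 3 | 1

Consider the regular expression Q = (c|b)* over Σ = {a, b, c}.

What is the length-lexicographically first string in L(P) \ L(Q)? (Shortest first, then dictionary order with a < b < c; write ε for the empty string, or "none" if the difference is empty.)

The string a is accepted by P but not by Q.
No shorter string lies in the difference, and a is the lexicographically first length-1 string in L(P) \ L(Q).

a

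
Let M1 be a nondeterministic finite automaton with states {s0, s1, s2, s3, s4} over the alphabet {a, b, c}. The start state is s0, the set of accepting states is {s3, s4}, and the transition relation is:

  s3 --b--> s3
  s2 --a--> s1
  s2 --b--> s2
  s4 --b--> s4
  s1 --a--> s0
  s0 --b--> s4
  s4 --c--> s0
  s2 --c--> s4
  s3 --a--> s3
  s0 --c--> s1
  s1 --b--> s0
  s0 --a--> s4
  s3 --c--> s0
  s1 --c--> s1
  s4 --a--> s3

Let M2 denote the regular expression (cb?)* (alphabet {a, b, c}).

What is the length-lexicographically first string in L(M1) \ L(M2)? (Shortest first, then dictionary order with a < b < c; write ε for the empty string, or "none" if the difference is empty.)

The string a is accepted by M1 but not by M2.
No shorter string lies in the difference, and a is the lexicographically first length-1 string in L(M1) \ L(M2).

a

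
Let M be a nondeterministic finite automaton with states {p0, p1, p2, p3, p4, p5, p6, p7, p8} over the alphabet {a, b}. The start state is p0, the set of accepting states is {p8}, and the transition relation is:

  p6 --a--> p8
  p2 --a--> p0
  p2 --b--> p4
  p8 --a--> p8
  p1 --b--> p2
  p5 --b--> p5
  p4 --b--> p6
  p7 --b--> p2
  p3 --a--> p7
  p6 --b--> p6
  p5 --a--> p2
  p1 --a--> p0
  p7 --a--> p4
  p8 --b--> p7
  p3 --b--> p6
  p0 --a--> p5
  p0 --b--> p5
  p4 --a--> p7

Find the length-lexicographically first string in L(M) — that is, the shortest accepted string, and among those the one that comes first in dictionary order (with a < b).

A breadth-first search from p0 reaches an accepting state first via the path p0 → p5 → p2 → p4 → p6 → p8 on input aabba.
No string of length < 5 is accepted (BFS exhausts all shorter strings without reaching an accepting state), and aabba is the lexicographically least accepting string of length 5.

aabba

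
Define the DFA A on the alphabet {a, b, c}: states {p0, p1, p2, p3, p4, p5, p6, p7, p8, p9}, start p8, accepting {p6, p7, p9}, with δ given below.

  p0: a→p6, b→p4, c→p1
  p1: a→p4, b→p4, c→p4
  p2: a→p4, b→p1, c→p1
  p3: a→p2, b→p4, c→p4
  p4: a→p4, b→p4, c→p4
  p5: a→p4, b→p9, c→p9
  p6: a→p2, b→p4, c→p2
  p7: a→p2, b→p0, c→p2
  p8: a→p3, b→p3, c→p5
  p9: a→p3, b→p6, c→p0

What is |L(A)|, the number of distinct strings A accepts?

6

The useful subgraph on states {p0, p5, p6, p8, p9} is acyclic, so L(A) is finite; the longest accepting path visits 5 useful states, giving maximum string length 4.
Counting accepting paths from p8 by length: 2 of length 2, 2 of length 3, 2 of length 4. Total 6.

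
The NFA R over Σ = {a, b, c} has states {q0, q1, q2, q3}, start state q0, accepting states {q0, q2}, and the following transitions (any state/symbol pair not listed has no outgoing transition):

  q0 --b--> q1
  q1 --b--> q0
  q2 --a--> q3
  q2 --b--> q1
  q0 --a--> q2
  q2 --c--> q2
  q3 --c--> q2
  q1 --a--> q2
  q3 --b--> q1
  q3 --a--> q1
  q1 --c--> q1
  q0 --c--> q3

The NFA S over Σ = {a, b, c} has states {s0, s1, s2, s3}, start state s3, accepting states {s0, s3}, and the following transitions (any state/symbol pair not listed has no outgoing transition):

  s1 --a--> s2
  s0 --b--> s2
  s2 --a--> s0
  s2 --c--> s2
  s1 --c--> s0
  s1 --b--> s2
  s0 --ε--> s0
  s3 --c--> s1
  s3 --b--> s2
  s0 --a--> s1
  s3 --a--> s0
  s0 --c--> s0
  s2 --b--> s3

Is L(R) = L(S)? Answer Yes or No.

Exploring the product automaton R × S from the start pair (q0, s3), following both machines on each input symbol, reaches 4 state pairs: (q0, s3), (q2, s0), (q1, s2), (q3, s1).
R accepts in {q0, q2} and S accepts in {s0, s3}. In every reachable pair the two components are either both accepting — (q0, s3), (q2, s0) — or both non-accepting, so no string is accepted by exactly one of the machines: L(R) \ L(S) and L(S) \ L(R) are both empty.
Hence every string is accepted by R iff it is accepted by S, and the two languages coincide.

Yes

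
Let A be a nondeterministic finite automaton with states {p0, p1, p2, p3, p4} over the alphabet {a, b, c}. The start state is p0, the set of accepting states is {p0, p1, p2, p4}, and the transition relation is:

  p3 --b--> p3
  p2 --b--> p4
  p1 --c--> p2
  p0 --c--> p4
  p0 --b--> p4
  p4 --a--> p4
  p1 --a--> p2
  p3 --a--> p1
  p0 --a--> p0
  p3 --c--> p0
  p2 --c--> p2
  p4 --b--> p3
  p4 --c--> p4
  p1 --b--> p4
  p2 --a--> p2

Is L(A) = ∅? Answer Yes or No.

The empty string ε is accepted: the run p0 ends in the accepting state p0.
Since at least one string is accepted, L(A) is not empty.

No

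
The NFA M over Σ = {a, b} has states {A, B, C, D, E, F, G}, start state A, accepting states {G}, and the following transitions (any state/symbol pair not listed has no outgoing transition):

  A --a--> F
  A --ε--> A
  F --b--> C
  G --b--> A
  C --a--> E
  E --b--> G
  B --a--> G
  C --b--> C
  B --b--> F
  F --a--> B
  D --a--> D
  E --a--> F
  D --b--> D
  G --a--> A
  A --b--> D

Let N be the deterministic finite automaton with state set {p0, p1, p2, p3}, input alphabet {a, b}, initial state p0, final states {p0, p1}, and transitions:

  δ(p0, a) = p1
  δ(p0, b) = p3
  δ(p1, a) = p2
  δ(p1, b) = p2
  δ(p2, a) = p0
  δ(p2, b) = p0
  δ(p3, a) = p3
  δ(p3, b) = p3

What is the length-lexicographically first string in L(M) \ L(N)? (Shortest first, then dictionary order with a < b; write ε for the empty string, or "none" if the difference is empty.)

abab

The string abab is accepted by M but not by N.
No shorter string lies in the difference, and abab is the lexicographically first length-4 string in L(M) \ L(N).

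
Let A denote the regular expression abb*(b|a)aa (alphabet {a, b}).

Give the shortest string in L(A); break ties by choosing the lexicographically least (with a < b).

abaaa

By inspection of the expression, no string of length less than 5 matches, and abaaa is the lexicographically first match of length 5.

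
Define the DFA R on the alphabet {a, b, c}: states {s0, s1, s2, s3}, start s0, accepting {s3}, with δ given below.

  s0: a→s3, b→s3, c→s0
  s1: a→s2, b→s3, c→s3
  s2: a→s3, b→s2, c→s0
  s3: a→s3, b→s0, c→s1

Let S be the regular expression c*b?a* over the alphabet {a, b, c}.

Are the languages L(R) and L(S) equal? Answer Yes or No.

The string aba is accepted by R but rejected by S.
So L(R) ≠ L(S).

No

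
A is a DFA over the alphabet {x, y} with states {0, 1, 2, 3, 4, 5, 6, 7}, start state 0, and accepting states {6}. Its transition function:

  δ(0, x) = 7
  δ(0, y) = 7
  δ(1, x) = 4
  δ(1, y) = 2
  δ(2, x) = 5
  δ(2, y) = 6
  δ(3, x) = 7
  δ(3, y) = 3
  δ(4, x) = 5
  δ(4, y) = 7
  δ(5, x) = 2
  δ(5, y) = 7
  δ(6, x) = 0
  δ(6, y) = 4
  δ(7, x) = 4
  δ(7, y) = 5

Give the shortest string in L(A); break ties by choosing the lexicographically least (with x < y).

A breadth-first search from 0 reaches an accepting state first via the path 0 → 7 → 5 → 2 → 6 on input xyxy.
No string of length < 4 is accepted (BFS exhausts all shorter strings without reaching an accepting state), and xyxy is the lexicographically least accepting string of length 4.

xyxy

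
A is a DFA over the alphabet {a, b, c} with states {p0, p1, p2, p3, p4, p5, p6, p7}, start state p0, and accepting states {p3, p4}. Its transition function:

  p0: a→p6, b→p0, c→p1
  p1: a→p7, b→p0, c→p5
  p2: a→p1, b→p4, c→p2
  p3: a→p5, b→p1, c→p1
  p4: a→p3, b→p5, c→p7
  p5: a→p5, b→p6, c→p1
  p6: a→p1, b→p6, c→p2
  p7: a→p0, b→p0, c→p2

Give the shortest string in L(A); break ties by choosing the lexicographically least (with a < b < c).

acb

A breadth-first search from p0 reaches an accepting state first via the path p0 → p6 → p2 → p4 on input acb.
No string of length < 3 is accepted (BFS exhausts all shorter strings without reaching an accepting state), and acb is the lexicographically least accepting string of length 3.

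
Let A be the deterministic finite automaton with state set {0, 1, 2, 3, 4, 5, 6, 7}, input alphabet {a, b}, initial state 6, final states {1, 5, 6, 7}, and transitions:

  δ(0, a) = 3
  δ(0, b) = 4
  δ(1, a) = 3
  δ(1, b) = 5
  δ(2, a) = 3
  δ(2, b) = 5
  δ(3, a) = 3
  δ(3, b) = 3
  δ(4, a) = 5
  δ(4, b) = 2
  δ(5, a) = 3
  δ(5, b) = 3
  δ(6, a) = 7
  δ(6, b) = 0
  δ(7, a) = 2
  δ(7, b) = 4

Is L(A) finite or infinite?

finite

The useful states (reachable from 6 and able to reach an accepting state) are {0, 2, 4, 5, 6, 7}.
Restricted to these states the transition graph has no cycle, so every accepting path has bounded length and L is finite.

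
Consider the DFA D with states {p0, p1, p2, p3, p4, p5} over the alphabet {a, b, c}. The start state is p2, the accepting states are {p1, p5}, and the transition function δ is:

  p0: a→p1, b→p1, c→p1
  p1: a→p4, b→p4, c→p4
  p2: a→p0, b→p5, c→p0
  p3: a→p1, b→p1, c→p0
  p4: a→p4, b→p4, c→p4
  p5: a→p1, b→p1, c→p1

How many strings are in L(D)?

10

The useful subgraph on states {p0, p1, p2, p5} is acyclic, so L(D) is finite; the longest accepting path visits 3 useful states, giving maximum string length 2.
Counting accepting paths from p2 by length: 1 of length 1, 9 of length 2. Total 10.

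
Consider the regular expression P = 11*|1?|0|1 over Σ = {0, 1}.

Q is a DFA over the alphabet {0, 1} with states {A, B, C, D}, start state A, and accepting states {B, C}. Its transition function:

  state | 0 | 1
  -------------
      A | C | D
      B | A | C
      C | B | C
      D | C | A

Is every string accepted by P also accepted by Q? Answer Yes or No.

No

The empty string ε is in L(P) but not in L(Q).
So L(P) ⊄ L(Q).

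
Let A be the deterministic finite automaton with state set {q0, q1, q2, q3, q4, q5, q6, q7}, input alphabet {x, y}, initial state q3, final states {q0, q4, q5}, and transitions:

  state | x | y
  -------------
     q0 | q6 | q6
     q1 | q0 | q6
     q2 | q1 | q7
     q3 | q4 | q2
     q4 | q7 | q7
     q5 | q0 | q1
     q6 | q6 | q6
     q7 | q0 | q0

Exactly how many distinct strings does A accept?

The useful subgraph on states {q0, q1, q2, q3, q4, q7} is acyclic, so L(A) is finite; the longest accepting path visits 4 useful states, giving maximum string length 3.
Counting accepting paths from q3 by length: 1 of length 1, 7 of length 3. Total 8.

8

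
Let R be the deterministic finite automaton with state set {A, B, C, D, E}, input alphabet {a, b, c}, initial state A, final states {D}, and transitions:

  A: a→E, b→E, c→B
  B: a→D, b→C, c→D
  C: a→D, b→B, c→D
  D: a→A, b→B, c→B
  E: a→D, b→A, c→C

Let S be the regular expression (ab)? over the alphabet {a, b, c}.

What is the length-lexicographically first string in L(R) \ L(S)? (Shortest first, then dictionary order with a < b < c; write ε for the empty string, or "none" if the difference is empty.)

The string aa is accepted by R but not by S.
No shorter string lies in the difference, and aa is the lexicographically first length-2 string in L(R) \ L(S).

aa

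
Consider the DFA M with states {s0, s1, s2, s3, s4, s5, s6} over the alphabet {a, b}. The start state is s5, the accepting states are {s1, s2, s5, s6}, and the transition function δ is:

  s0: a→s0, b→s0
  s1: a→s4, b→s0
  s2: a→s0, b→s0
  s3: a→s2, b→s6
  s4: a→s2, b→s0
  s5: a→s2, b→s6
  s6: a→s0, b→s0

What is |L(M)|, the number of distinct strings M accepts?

The useful subgraph on states {s2, s5, s6} is acyclic, so L(M) is finite; the longest accepting path visits 2 useful states, giving maximum string length 1.
Counting accepting paths from s5 by length: 1 of length 0, 2 of length 1. Total 3.

3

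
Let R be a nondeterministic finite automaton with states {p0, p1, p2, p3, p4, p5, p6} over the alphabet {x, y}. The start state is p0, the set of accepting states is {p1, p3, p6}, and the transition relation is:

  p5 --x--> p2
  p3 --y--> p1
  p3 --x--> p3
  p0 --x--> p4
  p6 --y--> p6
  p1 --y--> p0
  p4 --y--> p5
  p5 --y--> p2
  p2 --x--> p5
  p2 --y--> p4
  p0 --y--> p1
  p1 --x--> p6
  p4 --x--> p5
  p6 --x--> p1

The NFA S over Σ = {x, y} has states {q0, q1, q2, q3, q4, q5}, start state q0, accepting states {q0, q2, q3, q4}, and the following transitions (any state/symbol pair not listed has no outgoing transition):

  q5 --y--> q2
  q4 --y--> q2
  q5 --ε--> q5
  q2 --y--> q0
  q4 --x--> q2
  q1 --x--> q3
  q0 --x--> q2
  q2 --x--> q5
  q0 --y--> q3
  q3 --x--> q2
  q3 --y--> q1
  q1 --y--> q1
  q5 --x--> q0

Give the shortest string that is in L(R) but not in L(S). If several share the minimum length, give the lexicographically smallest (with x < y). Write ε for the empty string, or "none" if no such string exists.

yxx

The string yxx is accepted by R but not by S.
No shorter string lies in the difference, and yxx is the lexicographically first length-3 string in L(R) \ L(S).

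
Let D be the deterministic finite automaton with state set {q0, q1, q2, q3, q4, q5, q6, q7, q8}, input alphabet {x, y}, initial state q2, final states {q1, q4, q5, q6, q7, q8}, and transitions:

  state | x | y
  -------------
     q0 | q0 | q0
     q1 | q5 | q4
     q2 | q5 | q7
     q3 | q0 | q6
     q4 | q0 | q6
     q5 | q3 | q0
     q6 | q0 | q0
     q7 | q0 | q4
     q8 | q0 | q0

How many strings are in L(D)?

5

The useful subgraph on states {q2, q3, q4, q5, q6, q7} is acyclic, so L(D) is finite; the longest accepting path visits 4 useful states, giving maximum string length 3.
Counting accepting paths from q2 by length: 2 of length 1, 1 of length 2, 2 of length 3. Total 5.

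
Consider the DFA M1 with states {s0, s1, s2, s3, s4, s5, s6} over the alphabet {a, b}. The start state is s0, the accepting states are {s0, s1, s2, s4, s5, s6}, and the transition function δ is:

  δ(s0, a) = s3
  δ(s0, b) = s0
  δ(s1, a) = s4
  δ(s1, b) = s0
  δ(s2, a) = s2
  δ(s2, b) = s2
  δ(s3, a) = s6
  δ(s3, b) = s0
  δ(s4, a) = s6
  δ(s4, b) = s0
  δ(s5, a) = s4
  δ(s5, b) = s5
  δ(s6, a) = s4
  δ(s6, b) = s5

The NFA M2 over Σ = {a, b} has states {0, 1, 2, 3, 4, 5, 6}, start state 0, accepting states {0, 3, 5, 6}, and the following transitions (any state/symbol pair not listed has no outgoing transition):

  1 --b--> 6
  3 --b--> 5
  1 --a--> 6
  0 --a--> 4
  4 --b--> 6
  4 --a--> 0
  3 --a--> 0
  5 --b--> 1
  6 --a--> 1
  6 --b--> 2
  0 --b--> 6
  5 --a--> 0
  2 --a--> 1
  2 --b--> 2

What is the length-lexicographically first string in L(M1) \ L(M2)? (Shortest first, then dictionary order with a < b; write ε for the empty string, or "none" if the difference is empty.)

bb

The string bb is accepted by M1 but not by M2.
No shorter string lies in the difference, and bb is the lexicographically first length-2 string in L(M1) \ L(M2).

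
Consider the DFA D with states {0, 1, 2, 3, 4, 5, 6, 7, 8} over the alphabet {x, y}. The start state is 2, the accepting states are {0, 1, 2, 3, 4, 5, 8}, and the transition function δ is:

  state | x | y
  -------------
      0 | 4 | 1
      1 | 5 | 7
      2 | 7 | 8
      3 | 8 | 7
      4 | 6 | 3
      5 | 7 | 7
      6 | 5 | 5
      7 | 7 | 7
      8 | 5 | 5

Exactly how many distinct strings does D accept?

The useful subgraph on states {2, 5, 8} is acyclic, so L(D) is finite; the longest accepting path visits 3 useful states, giving maximum string length 2.
Counting accepting paths from 2 by length: 1 of length 0, 1 of length 1, 2 of length 2. Total 4.

4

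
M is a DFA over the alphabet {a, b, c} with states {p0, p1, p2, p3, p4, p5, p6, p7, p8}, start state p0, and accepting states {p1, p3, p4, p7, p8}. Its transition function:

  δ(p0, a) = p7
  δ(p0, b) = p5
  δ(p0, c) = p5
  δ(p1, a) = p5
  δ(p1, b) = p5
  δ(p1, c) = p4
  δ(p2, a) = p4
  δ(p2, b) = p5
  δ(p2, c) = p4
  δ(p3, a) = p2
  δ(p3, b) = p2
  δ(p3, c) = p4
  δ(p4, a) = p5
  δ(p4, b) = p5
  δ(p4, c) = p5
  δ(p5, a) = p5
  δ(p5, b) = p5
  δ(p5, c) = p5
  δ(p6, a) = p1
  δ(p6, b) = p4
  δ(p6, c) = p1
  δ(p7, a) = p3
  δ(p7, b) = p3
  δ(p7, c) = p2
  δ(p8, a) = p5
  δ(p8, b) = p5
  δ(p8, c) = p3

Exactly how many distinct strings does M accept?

15

The useful subgraph on states {p0, p2, p3, p4, p7} is acyclic, so L(M) is finite; the longest accepting path visits 5 useful states, giving maximum string length 4.
Counting accepting paths from p0 by length: 1 of length 1, 2 of length 2, 4 of length 3, 8 of length 4. Total 15.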